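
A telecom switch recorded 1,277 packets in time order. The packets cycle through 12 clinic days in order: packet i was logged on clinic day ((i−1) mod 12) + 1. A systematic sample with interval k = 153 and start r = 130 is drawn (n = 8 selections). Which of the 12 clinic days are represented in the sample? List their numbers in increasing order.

Consecutive selections differ by k = 153, so their clinic day numbers differ by 153 mod 12 = 9.
gcd(153, 12) = 3, so the sample visits 12/3 = 4 distinct residues mod 12.
Start 130 is clinic day 10; the clinic days hit are 1, 4, 7, 10.

1, 4, 7, 10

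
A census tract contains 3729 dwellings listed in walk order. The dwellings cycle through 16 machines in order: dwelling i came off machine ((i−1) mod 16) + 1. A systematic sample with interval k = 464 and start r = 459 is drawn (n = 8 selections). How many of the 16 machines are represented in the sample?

Consecutive selections differ by k = 464, so their machine numbers differ by 464 mod 16 = 0.
gcd(464, 16) = 16, so the sample visits 16/16 = 1 distinct residues mod 16.
Start 459 is machine 11; the machines hit are 11.

1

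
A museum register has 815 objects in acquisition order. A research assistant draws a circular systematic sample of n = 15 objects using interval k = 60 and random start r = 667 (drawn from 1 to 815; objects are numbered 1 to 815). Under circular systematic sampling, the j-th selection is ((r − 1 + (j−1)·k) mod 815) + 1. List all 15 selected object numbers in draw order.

Selection 1: 667
Selection 2: 667 + 60 = 727
Selection 3: 727 + 60 = 787
Selection 4: 787 + 60 = 847 → 847 − 815 = 32
Selection 5: 32 + 60 = 92
Selection 6: 92 + 60 = 152
Selection 7: 152 + 60 = 212
Selection 8: 212 + 60 = 272
Selection 9: 272 + 60 = 332
Selection 10: 332 + 60 = 392
Selection 11: 392 + 60 = 452
Selection 12: 452 + 60 = 512
Selection 13: 512 + 60 = 572
Selection 14: 572 + 60 = 632
Selection 15: 632 + 60 = 692

667, 727, 787, 32, 92, 152, 212, 272, 332, 392, 452, 512, 572, 632, 692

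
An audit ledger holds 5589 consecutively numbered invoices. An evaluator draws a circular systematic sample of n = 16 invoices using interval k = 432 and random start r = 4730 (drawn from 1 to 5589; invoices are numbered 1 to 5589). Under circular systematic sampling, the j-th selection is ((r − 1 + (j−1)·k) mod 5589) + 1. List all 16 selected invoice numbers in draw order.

Selection 1: 4730
Selection 2: 4730 + 432 = 5162
Selection 3: 5162 + 432 = 5594 → 5594 − 5589 = 5
Selection 4: 5 + 432 = 437
Selection 5: 437 + 432 = 869
Selection 6: 869 + 432 = 1301
Selection 7: 1301 + 432 = 1733
Selection 8: 1733 + 432 = 2165
Selection 9: 2165 + 432 = 2597
Selection 10: 2597 + 432 = 3029
Selection 11: 3029 + 432 = 3461
Selection 12: 3461 + 432 = 3893
Selection 13: 3893 + 432 = 4325
Selection 14: 4325 + 432 = 4757
Selection 15: 4757 + 432 = 5189
Selection 16: 5189 + 432 = 5621 → 5621 − 5589 = 32

4730, 5162, 5, 437, 869, 1301, 1733, 2165, 2597, 3029, 3461, 3893, 4325, 4757, 5189, 32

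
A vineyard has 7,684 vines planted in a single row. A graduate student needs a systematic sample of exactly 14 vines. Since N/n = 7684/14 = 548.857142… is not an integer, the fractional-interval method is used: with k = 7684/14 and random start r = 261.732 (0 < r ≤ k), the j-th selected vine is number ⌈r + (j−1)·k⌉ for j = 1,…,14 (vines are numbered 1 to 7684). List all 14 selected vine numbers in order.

262, 811, 1360, 1909, 2458, 3007, 3555, 4104, 4653, 5202, 5751, 6300, 6849, 7397

j=1: r + 0k = 261.732 → ⌈·⌉ = 262
j=2: r + 1k = 810.589142… → ⌈·⌉ = 811
j=3: r + 2k = 1359.446285… → ⌈·⌉ = 1360
j=4: r + 3k = 1908.303428… → ⌈·⌉ = 1909
j=5: r + 4k = 2457.160571… → ⌈·⌉ = 2458
j=6: r + 5k = 3006.017714… → ⌈·⌉ = 3007
j=7: r + 6k = 3554.874857… → ⌈·⌉ = 3555
j=8: r + 7k = 4103.732 → ⌈·⌉ = 4104
j=9: r + 8k = 4652.589142… → ⌈·⌉ = 4653
j=10: r + 9k = 5201.446285… → ⌈·⌉ = 5202
j=11: r + 10k = 5750.303428… → ⌈·⌉ = 5751
j=12: r + 11k = 6299.160571… → ⌈·⌉ = 6300
j=13: r + 12k = 6848.017714… → ⌈·⌉ = 6849
j=14: r + 13k = 7396.874857… → ⌈·⌉ = 7397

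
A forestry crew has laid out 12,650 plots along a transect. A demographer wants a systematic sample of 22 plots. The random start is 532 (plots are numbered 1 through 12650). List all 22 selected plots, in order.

532, 1107, 1682, 2257, 2832, 3407, 3982, 4557, 5132, 5707, 6282, 6857, 7432, 8007, 8582, 9157, 9732, 10307, 10882, 11457, 12032, 12607

k = N/n = 12650/22 = 575
plot 1: 532
plot 2: 532 + 575 = 1107
plot 3: 1107 + 575 = 1682
plot 4: 1682 + 575 = 2257
plot 5: 2257 + 575 = 2832
plot 6: 2832 + 575 = 3407
plot 7: 3407 + 575 = 3982
plot 8: 3982 + 575 = 4557
plot 9: 4557 + 575 = 5132
plot 10: 5132 + 575 = 5707
plot 11: 5707 + 575 = 6282
plot 12: 6282 + 575 = 6857
plot 13: 6857 + 575 = 7432
plot 14: 7432 + 575 = 8007
plot 15: 8007 + 575 = 8582
plot 16: 8582 + 575 = 9157
plot 17: 9157 + 575 = 9732
plot 18: 9732 + 575 = 10307
plot 19: 10307 + 575 = 10882
plot 20: 10882 + 575 = 11457
plot 21: 11457 + 575 = 12032
plot 22: 12032 + 575 = 12607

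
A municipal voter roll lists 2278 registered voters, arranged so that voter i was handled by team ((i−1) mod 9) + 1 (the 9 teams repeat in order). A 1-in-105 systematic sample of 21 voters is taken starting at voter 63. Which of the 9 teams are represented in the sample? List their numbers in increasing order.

Consecutive selections differ by k = 105, so their team numbers differ by 105 mod 9 = 6.
gcd(105, 9) = 3, so the sample visits 9/3 = 3 distinct residues mod 9.
Start 63 is team 9; the teams hit are 3, 6, 9.

3, 6, 9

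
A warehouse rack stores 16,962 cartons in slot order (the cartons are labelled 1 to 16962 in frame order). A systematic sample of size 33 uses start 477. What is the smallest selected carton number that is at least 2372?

2533

k = 16962/33 = 514
Steps past start: ⌈(2372 − 477)/514⌉ = ⌈1895/514⌉ = 4
Selected carton: 477 + 4×514 = 2533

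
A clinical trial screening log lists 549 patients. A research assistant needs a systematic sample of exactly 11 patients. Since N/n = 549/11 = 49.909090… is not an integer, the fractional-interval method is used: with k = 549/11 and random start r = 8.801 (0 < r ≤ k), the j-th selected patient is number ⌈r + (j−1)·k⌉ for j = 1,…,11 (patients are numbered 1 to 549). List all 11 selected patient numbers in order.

j=1: r + 0k = 8.801 → ⌈·⌉ = 9
j=2: r + 1k = 58.710090… → ⌈·⌉ = 59
j=3: r + 2k = 108.619181… → ⌈·⌉ = 109
j=4: r + 3k = 158.528272… → ⌈·⌉ = 159
j=5: r + 4k = 208.437363… → ⌈·⌉ = 209
j=6: r + 5k = 258.346454… → ⌈·⌉ = 259
j=7: r + 6k = 308.255545… → ⌈·⌉ = 309
j=8: r + 7k = 358.164636… → ⌈·⌉ = 359
j=9: r + 8k = 408.073727… → ⌈·⌉ = 409
j=10: r + 9k = 457.982818… → ⌈·⌉ = 458
j=11: r + 10k = 507.891909… → ⌈·⌉ = 508

9, 59, 109, 159, 209, 259, 309, 359, 409, 458, 508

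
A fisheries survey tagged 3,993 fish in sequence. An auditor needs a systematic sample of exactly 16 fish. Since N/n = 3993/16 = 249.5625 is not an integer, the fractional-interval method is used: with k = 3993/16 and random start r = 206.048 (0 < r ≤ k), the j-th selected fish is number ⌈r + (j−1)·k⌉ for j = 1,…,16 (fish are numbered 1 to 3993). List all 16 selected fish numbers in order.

207, 456, 706, 955, 1205, 1454, 1704, 1953, 2203, 2453, 2702, 2952, 3201, 3451, 3700, 3950

j=1: r + 0k = 206.048 → ⌈·⌉ = 207
j=2: r + 1k = 455.6105 → ⌈·⌉ = 456
j=3: r + 2k = 705.173 → ⌈·⌉ = 706
j=4: r + 3k = 954.7355 → ⌈·⌉ = 955
j=5: r + 4k = 1204.298 → ⌈·⌉ = 1205
j=6: r + 5k = 1453.8605 → ⌈·⌉ = 1454
j=7: r + 6k = 1703.423 → ⌈·⌉ = 1704
j=8: r + 7k = 1952.9855 → ⌈·⌉ = 1953
j=9: r + 8k = 2202.548 → ⌈·⌉ = 2203
j=10: r + 9k = 2452.1105 → ⌈·⌉ = 2453
j=11: r + 10k = 2701.673 → ⌈·⌉ = 2702
j=12: r + 11k = 2951.2355 → ⌈·⌉ = 2952
j=13: r + 12k = 3200.798 → ⌈·⌉ = 3201
j=14: r + 13k = 3450.3605 → ⌈·⌉ = 3451
j=15: r + 14k = 3699.923 → ⌈·⌉ = 3700
j=16: r + 15k = 3949.4855 → ⌈·⌉ = 3950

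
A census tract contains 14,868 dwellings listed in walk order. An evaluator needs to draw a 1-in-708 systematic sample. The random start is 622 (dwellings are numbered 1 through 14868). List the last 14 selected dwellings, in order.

5578, 6286, 6994, 7702, 8410, 9118, 9826, 10534, 11242, 11950, 12658, 13366, 14074, 14782

8th selection = 622 + 7×708 = 5578
9th: 5578 + 708 = 6286
10th: 6286 + 708 = 6994
11th: 6994 + 708 = 7702
12th: 7702 + 708 = 8410
13th: 8410 + 708 = 9118
14th: 9118 + 708 = 9826
15th: 9826 + 708 = 10534
16th: 10534 + 708 = 11242
17th: 11242 + 708 = 11950
18th: 11950 + 708 = 12658
19th: 12658 + 708 = 13366
20th: 13366 + 708 = 14074
21st: 14074 + 708 = 14782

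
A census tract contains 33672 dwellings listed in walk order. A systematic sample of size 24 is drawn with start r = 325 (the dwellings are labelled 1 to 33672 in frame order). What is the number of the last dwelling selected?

32594

k = 33672/24 = 1403
24th selection = r + (24−1)·k = 325 + 23×1403 = 325 + 32269 = 32594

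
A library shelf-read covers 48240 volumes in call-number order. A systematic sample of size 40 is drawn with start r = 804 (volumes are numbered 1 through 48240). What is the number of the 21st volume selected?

24924

k = 48240/40 = 1206
21st selection = r + (21−1)·k = 804 + 20×1206 = 804 + 24120 = 24924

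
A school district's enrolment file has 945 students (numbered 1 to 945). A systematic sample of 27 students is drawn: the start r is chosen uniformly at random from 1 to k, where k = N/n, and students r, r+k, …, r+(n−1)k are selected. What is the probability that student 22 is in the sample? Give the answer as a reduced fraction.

1/35

k = 945/27 = 35.
Student 22 is selected iff r ≡ 22 (mod 35); exactly one such r in {1,…,35}.
Inclusion probability = 1/35.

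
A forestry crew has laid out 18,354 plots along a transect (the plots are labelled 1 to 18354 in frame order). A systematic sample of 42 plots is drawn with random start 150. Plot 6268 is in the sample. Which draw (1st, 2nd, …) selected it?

k = 18354/42 = 437
position = (6268 − 150)/437 + 1 = 6118/437 + 1 = 14 + 1 = 15

15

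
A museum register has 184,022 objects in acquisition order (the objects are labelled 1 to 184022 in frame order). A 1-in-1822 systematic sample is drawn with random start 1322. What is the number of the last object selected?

k = 1822
101st selection = r + (101−1)·k = 1322 + 100×1822 = 1322 + 182200 = 183522

183522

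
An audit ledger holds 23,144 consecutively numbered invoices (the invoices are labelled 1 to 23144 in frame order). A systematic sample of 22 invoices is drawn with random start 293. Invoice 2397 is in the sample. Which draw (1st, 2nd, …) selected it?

k = 23144/22 = 1052
position = (2397 − 293)/1052 + 1 = 2104/1052 + 1 = 2 + 1 = 3

3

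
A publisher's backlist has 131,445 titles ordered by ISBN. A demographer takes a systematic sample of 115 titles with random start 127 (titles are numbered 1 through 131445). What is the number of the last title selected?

k = 131445/115 = 1143
115th selection = r + (115−1)·k = 127 + 114×1143 = 127 + 130302 = 130429

130429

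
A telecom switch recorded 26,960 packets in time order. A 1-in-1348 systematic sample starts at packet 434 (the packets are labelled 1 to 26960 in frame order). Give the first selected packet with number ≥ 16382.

16610

k = 1348
Steps past start: ⌈(16382 − 434)/1348⌉ = ⌈15948/1348⌉ = 12
Selected packet: 434 + 12×1348 = 16610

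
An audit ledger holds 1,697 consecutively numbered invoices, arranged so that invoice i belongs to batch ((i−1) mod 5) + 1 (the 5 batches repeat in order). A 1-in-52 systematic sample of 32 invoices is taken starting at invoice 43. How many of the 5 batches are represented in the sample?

5

Consecutive selections differ by k = 52, so their batch numbers differ by 52 mod 5 = 2.
gcd(52, 5) = 1, so the sample visits 5/1 = 5 distinct residues mod 5.
Start 43 is batch 3; the batches hit are 1, 2, 3, 4, 5.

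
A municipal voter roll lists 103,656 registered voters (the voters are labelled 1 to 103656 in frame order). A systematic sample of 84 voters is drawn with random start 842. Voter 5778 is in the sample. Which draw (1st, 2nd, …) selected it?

5

k = 103656/84 = 1234
position = (5778 − 842)/1234 + 1 = 4936/1234 + 1 = 4 + 1 = 5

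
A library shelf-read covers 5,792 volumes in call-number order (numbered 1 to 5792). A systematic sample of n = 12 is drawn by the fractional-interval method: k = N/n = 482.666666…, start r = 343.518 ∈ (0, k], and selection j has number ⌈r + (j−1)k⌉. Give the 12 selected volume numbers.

344, 827, 1309, 1792, 2275, 2757, 3240, 3723, 4205, 4688, 5171, 5653

j=1: r + 0k = 343.518 → ⌈·⌉ = 344
j=2: r + 1k = 826.184666… → ⌈·⌉ = 827
j=3: r + 2k = 1308.851333… → ⌈·⌉ = 1309
j=4: r + 3k = 1791.518 → ⌈·⌉ = 1792
j=5: r + 4k = 2274.184666… → ⌈·⌉ = 2275
j=6: r + 5k = 2756.851333… → ⌈·⌉ = 2757
j=7: r + 6k = 3239.518 → ⌈·⌉ = 3240
j=8: r + 7k = 3722.184666… → ⌈·⌉ = 3723
j=9: r + 8k = 4204.851333… → ⌈·⌉ = 4205
j=10: r + 9k = 4687.518 → ⌈·⌉ = 4688
j=11: r + 10k = 5170.184666… → ⌈·⌉ = 5171
j=12: r + 11k = 5652.851333… → ⌈·⌉ = 5653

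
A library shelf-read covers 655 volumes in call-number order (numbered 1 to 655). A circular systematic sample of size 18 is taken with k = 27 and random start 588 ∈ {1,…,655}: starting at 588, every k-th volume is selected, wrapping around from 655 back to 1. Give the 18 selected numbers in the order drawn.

588, 615, 642, 14, 41, 68, 95, 122, 149, 176, 203, 230, 257, 284, 311, 338, 365, 392

Selection 1: 588
Selection 2: 588 + 27 = 615
Selection 3: 615 + 27 = 642
Selection 4: 642 + 27 = 669 → 669 − 655 = 14
Selection 5: 14 + 27 = 41
Selection 6: 41 + 27 = 68
Selection 7: 68 + 27 = 95
Selection 8: 95 + 27 = 122
Selection 9: 122 + 27 = 149
Selection 10: 149 + 27 = 176
Selection 11: 176 + 27 = 203
Selection 12: 203 + 27 = 230
Selection 13: 230 + 27 = 257
Selection 14: 257 + 27 = 284
Selection 15: 284 + 27 = 311
Selection 16: 311 + 27 = 338
Selection 17: 338 + 27 = 365
Selection 18: 365 + 27 = 392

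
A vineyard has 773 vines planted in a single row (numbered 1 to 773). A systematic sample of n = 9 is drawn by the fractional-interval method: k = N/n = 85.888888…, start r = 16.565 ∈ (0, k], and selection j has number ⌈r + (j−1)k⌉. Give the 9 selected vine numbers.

17, 103, 189, 275, 361, 447, 532, 618, 704

j=1: r + 0k = 16.565 → ⌈·⌉ = 17
j=2: r + 1k = 102.453888… → ⌈·⌉ = 103
j=3: r + 2k = 188.342777… → ⌈·⌉ = 189
j=4: r + 3k = 274.231666… → ⌈·⌉ = 275
j=5: r + 4k = 360.120555… → ⌈·⌉ = 361
j=6: r + 5k = 446.009444… → ⌈·⌉ = 447
j=7: r + 6k = 531.898333… → ⌈·⌉ = 532
j=8: r + 7k = 617.787222… → ⌈·⌉ = 618
j=9: r + 8k = 703.676111… → ⌈·⌉ = 704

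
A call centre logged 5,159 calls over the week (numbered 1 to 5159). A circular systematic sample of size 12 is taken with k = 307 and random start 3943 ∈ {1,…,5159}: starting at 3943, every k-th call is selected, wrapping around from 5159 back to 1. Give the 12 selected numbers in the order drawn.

3943, 4250, 4557, 4864, 12, 319, 626, 933, 1240, 1547, 1854, 2161

Selection 1: 3943
Selection 2: 3943 + 307 = 4250
Selection 3: 4250 + 307 = 4557
Selection 4: 4557 + 307 = 4864
Selection 5: 4864 + 307 = 5171 → 5171 − 5159 = 12
Selection 6: 12 + 307 = 319
Selection 7: 319 + 307 = 626
Selection 8: 626 + 307 = 933
Selection 9: 933 + 307 = 1240
Selection 10: 1240 + 307 = 1547
Selection 11: 1547 + 307 = 1854
Selection 12: 1854 + 307 = 2161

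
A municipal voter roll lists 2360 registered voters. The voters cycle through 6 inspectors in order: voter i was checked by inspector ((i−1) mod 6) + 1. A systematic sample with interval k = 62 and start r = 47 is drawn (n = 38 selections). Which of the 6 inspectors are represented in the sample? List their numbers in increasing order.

1, 3, 5

Consecutive selections differ by k = 62, so their inspector numbers differ by 62 mod 6 = 2.
gcd(62, 6) = 2, so the sample visits 6/2 = 3 distinct residues mod 6.
Start 47 is inspector 5; the inspectors hit are 1, 3, 5.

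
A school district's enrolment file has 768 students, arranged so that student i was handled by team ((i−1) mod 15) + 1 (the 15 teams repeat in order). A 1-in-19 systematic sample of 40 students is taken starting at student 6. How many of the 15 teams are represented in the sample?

Consecutive selections differ by k = 19, so their team numbers differ by 19 mod 15 = 4.
gcd(19, 15) = 1, so the sample visits 15/1 = 15 distinct residues mod 15.
Start 6 is team 6; the teams hit are 1, 2, 3, 4, 5, 6, 7, 8, 9, 10, 11, 12, 13, 14, 15.

15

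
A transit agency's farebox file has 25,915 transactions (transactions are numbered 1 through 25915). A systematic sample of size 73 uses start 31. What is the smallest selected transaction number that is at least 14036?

k = 25915/73 = 355
Steps past start: ⌈(14036 − 31)/355⌉ = ⌈14005/355⌉ = 40
Selected transaction: 31 + 40×355 = 14231

14231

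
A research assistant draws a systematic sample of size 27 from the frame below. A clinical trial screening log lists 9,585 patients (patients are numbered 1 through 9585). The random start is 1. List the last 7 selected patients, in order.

7101, 7456, 7811, 8166, 8521, 8876, 9231

k = N/n = 9585/27 = 355
21st selection = 1 + 20×355 = 7101
22nd: 7101 + 355 = 7456
23rd: 7456 + 355 = 7811
24th: 7811 + 355 = 8166
25th: 8166 + 355 = 8521
26th: 8521 + 355 = 8876
27th: 8876 + 355 = 9231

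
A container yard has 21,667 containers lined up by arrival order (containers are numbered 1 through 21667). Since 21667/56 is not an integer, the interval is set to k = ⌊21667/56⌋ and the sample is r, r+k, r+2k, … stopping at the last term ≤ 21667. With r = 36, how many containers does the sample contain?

57

k = ⌊21667/56⌋ = 386
Achieved size = ⌊(21667 − 36)/386⌋ + 1 = ⌊21631/386⌋ + 1 = 56 + 1 = 57
(last selection: 36 + 56×386 = 21652 ≤ 21667; next would be 22038 > 21667)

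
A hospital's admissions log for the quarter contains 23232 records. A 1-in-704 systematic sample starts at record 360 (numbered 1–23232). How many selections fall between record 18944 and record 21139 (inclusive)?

3

k = 704
First selection ≥ 18944: 360 + ⌈(18944−360)/704⌉·704 = 360 + 27×704 = 19368
Last selection ≤ 21139: 360 + ⌊(21139−360)/704⌋·704 = 360 + 29×704 = 20776
Count = 29 − 27 + 1 = 3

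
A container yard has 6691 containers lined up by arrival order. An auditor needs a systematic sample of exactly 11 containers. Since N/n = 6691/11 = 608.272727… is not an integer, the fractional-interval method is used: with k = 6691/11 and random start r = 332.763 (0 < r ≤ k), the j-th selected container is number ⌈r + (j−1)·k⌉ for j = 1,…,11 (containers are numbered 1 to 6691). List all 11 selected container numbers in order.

333, 942, 1550, 2158, 2766, 3375, 3983, 4591, 5199, 5808, 6416

j=1: r + 0k = 332.763 → ⌈·⌉ = 333
j=2: r + 1k = 941.035727… → ⌈·⌉ = 942
j=3: r + 2k = 1549.308454… → ⌈·⌉ = 1550
j=4: r + 3k = 2157.581181… → ⌈·⌉ = 2158
j=5: r + 4k = 2765.853909… → ⌈·⌉ = 2766
j=6: r + 5k = 3374.126636… → ⌈·⌉ = 3375
j=7: r + 6k = 3982.399363… → ⌈·⌉ = 3983
j=8: r + 7k = 4590.672090… → ⌈·⌉ = 4591
j=9: r + 8k = 5198.944818… → ⌈·⌉ = 5199
j=10: r + 9k = 5807.217545… → ⌈·⌉ = 5808
j=11: r + 10k = 6415.490272… → ⌈·⌉ = 6416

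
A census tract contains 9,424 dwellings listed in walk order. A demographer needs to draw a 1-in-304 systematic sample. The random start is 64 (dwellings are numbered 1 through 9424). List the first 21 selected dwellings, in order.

dwelling 1: 64
dwelling 2: 64 + 304 = 368
dwelling 3: 368 + 304 = 672
dwelling 4: 672 + 304 = 976
dwelling 5: 976 + 304 = 1280
dwelling 6: 1280 + 304 = 1584
dwelling 7: 1584 + 304 = 1888
dwelling 8: 1888 + 304 = 2192
dwelling 9: 2192 + 304 = 2496
dwelling 10: 2496 + 304 = 2800
dwelling 11: 2800 + 304 = 3104
dwelling 12: 3104 + 304 = 3408
dwelling 13: 3408 + 304 = 3712
dwelling 14: 3712 + 304 = 4016
dwelling 15: 4016 + 304 = 4320
dwelling 16: 4320 + 304 = 4624
dwelling 17: 4624 + 304 = 4928
dwelling 18: 4928 + 304 = 5232
dwelling 19: 5232 + 304 = 5536
dwelling 20: 5536 + 304 = 5840
dwelling 21: 5840 + 304 = 6144

64, 368, 672, 976, 1280, 1584, 1888, 2192, 2496, 2800, 3104, 3408, 3712, 4016, 4320, 4624, 4928, 5232, 5536, 5840, 6144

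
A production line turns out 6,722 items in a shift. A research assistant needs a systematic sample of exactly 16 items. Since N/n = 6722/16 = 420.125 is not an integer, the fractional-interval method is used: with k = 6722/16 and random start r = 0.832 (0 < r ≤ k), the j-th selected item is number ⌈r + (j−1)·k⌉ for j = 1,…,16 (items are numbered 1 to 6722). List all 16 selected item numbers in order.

1, 421, 842, 1262, 1682, 2102, 2522, 2942, 3362, 3782, 4203, 4623, 5043, 5463, 5883, 6303

j=1: r + 0k = 0.832 → ⌈·⌉ = 1
j=2: r + 1k = 420.957 → ⌈·⌉ = 421
j=3: r + 2k = 841.082 → ⌈·⌉ = 842
j=4: r + 3k = 1261.207 → ⌈·⌉ = 1262
j=5: r + 4k = 1681.332 → ⌈·⌉ = 1682
j=6: r + 5k = 2101.457 → ⌈·⌉ = 2102
j=7: r + 6k = 2521.582 → ⌈·⌉ = 2522
j=8: r + 7k = 2941.707 → ⌈·⌉ = 2942
j=9: r + 8k = 3361.832 → ⌈·⌉ = 3362
j=10: r + 9k = 3781.957 → ⌈·⌉ = 3782
j=11: r + 10k = 4202.082 → ⌈·⌉ = 4203
j=12: r + 11k = 4622.207 → ⌈·⌉ = 4623
j=13: r + 12k = 5042.332 → ⌈·⌉ = 5043
j=14: r + 13k = 5462.457 → ⌈·⌉ = 5463
j=15: r + 14k = 5882.582 → ⌈·⌉ = 5883
j=16: r + 15k = 6302.707 → ⌈·⌉ = 6303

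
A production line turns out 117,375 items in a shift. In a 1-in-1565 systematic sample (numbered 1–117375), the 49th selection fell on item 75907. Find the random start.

787

k = 1565
r = 75907 − (49−1)×1565 = 75907 − 75120 = 787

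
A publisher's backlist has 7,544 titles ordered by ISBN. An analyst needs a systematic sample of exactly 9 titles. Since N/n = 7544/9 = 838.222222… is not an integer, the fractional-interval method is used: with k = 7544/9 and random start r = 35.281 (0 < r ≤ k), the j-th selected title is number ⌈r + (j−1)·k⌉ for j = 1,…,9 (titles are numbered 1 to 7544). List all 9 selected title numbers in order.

36, 874, 1712, 2550, 3389, 4227, 5065, 5903, 6742

j=1: r + 0k = 35.281 → ⌈·⌉ = 36
j=2: r + 1k = 873.503222… → ⌈·⌉ = 874
j=3: r + 2k = 1711.725444… → ⌈·⌉ = 1712
j=4: r + 3k = 2549.947666… → ⌈·⌉ = 2550
j=5: r + 4k = 3388.169888… → ⌈·⌉ = 3389
j=6: r + 5k = 4226.392111… → ⌈·⌉ = 4227
j=7: r + 6k = 5064.614333… → ⌈·⌉ = 5065
j=8: r + 7k = 5902.836555… → ⌈·⌉ = 5903
j=9: r + 8k = 6741.058777… → ⌈·⌉ = 6742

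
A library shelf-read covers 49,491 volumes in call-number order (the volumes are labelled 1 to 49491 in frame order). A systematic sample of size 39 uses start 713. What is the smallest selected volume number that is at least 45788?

46397

k = 49491/39 = 1269
Steps past start: ⌈(45788 − 713)/1269⌉ = ⌈45075/1269⌉ = 36
Selected volume: 713 + 36×1269 = 46397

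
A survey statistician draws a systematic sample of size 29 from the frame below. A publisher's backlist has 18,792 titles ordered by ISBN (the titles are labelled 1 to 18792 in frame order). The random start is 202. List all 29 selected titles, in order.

202, 850, 1498, 2146, 2794, 3442, 4090, 4738, 5386, 6034, 6682, 7330, 7978, 8626, 9274, 9922, 10570, 11218, 11866, 12514, 13162, 13810, 14458, 15106, 15754, 16402, 17050, 17698, 18346

k = N/n = 18792/29 = 648
title 1: 202
title 2: 202 + 648 = 850
title 3: 850 + 648 = 1498
title 4: 1498 + 648 = 2146
title 5: 2146 + 648 = 2794
title 6: 2794 + 648 = 3442
title 7: 3442 + 648 = 4090
title 8: 4090 + 648 = 4738
title 9: 4738 + 648 = 5386
title 10: 5386 + 648 = 6034
title 11: 6034 + 648 = 6682
title 12: 6682 + 648 = 7330
title 13: 7330 + 648 = 7978
title 14: 7978 + 648 = 8626
title 15: 8626 + 648 = 9274
title 16: 9274 + 648 = 9922
title 17: 9922 + 648 = 10570
title 18: 10570 + 648 = 11218
title 19: 11218 + 648 = 11866
title 20: 11866 + 648 = 12514
title 21: 12514 + 648 = 13162
title 22: 13162 + 648 = 13810
title 23: 13810 + 648 = 14458
title 24: 14458 + 648 = 15106
title 25: 15106 + 648 = 15754
title 26: 15754 + 648 = 16402
title 27: 16402 + 648 = 17050
title 28: 17050 + 648 = 17698
title 29: 17698 + 648 = 18346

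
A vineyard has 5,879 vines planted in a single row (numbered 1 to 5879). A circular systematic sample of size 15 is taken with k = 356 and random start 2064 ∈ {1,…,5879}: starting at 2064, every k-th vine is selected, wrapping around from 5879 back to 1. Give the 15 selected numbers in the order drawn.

Selection 1: 2064
Selection 2: 2064 + 356 = 2420
Selection 3: 2420 + 356 = 2776
Selection 4: 2776 + 356 = 3132
Selection 5: 3132 + 356 = 3488
Selection 6: 3488 + 356 = 3844
Selection 7: 3844 + 356 = 4200
Selection 8: 4200 + 356 = 4556
Selection 9: 4556 + 356 = 4912
Selection 10: 4912 + 356 = 5268
Selection 11: 5268 + 356 = 5624
Selection 12: 5624 + 356 = 5980 → 5980 − 5879 = 101
Selection 13: 101 + 356 = 457
Selection 14: 457 + 356 = 813
Selection 15: 813 + 356 = 1169

2064, 2420, 2776, 3132, 3488, 3844, 4200, 4556, 4912, 5268, 5624, 101, 457, 813, 1169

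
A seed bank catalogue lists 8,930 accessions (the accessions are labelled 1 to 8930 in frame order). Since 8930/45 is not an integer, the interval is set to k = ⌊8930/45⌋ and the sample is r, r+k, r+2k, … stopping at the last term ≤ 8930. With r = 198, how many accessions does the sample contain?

45

k = ⌊8930/45⌋ = 198
Achieved size = ⌊(8930 − 198)/198⌋ + 1 = ⌊8732/198⌋ + 1 = 44 + 1 = 45
(last selection: 198 + 44×198 = 8910 ≤ 8930; next would be 9108 > 8930)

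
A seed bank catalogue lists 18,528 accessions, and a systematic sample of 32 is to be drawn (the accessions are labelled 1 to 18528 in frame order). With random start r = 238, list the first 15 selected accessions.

k = N/n = 18528/32 = 579
accession 1: 238
accession 2: 238 + 579 = 817
accession 3: 817 + 579 = 1396
accession 4: 1396 + 579 = 1975
accession 5: 1975 + 579 = 2554
accession 6: 2554 + 579 = 3133
accession 7: 3133 + 579 = 3712
accession 8: 3712 + 579 = 4291
accession 9: 4291 + 579 = 4870
accession 10: 4870 + 579 = 5449
accession 11: 5449 + 579 = 6028
accession 12: 6028 + 579 = 6607
accession 13: 6607 + 579 = 7186
accession 14: 7186 + 579 = 7765
accession 15: 7765 + 579 = 8344

238, 817, 1396, 1975, 2554, 3133, 3712, 4291, 4870, 5449, 6028, 6607, 7186, 7765, 8344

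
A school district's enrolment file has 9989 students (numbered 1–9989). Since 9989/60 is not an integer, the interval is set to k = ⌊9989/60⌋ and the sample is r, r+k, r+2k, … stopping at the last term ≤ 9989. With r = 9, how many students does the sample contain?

61

k = ⌊9989/60⌋ = 166
Achieved size = ⌊(9989 − 9)/166⌋ + 1 = ⌊9980/166⌋ + 1 = 60 + 1 = 61
(last selection: 9 + 60×166 = 9969 ≤ 9989; next would be 10135 > 9989)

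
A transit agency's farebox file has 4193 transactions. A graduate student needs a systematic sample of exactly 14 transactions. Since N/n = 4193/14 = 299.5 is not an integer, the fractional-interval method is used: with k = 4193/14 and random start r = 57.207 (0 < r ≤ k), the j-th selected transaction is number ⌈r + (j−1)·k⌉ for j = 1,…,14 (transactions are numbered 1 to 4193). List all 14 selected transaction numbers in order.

58, 357, 657, 956, 1256, 1555, 1855, 2154, 2454, 2753, 3053, 3352, 3652, 3951

j=1: r + 0k = 57.207 → ⌈·⌉ = 58
j=2: r + 1k = 356.707 → ⌈·⌉ = 357
j=3: r + 2k = 656.207 → ⌈·⌉ = 657
j=4: r + 3k = 955.707 → ⌈·⌉ = 956
j=5: r + 4k = 1255.207 → ⌈·⌉ = 1256
j=6: r + 5k = 1554.707 → ⌈·⌉ = 1555
j=7: r + 6k = 1854.207 → ⌈·⌉ = 1855
j=8: r + 7k = 2153.707 → ⌈·⌉ = 2154
j=9: r + 8k = 2453.207 → ⌈·⌉ = 2454
j=10: r + 9k = 2752.707 → ⌈·⌉ = 2753
j=11: r + 10k = 3052.207 → ⌈·⌉ = 3053
j=12: r + 11k = 3351.707 → ⌈·⌉ = 3352
j=13: r + 12k = 3651.207 → ⌈·⌉ = 3652
j=14: r + 13k = 3950.707 → ⌈·⌉ = 3951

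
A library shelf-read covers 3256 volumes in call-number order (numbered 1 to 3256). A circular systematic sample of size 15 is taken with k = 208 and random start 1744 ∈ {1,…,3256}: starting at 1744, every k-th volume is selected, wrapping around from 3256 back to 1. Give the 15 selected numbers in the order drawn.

Selection 1: 1744
Selection 2: 1744 + 208 = 1952
Selection 3: 1952 + 208 = 2160
Selection 4: 2160 + 208 = 2368
Selection 5: 2368 + 208 = 2576
Selection 6: 2576 + 208 = 2784
Selection 7: 2784 + 208 = 2992
Selection 8: 2992 + 208 = 3200
Selection 9: 3200 + 208 = 3408 → 3408 − 3256 = 152
Selection 10: 152 + 208 = 360
Selection 11: 360 + 208 = 568
Selection 12: 568 + 208 = 776
Selection 13: 776 + 208 = 984
Selection 14: 984 + 208 = 1192
Selection 15: 1192 + 208 = 1400

1744, 1952, 2160, 2368, 2576, 2784, 2992, 3200, 152, 360, 568, 776, 984, 1192, 1400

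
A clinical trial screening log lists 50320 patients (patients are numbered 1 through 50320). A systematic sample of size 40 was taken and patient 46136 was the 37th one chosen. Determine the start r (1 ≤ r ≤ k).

848

k = 50320/40 = 1258
r = 46136 − (37−1)×1258 = 46136 − 45288 = 848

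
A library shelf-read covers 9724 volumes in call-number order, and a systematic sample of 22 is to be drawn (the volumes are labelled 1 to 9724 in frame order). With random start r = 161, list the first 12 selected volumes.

k = N/n = 9724/22 = 442
volume 1: 161
volume 2: 161 + 442 = 603
volume 3: 603 + 442 = 1045
volume 4: 1045 + 442 = 1487
volume 5: 1487 + 442 = 1929
volume 6: 1929 + 442 = 2371
volume 7: 2371 + 442 = 2813
volume 8: 2813 + 442 = 3255
volume 9: 3255 + 442 = 3697
volume 10: 3697 + 442 = 4139
volume 11: 4139 + 442 = 4581
volume 12: 4581 + 442 = 5023

161, 603, 1045, 1487, 1929, 2371, 2813, 3255, 3697, 4139, 4581, 5023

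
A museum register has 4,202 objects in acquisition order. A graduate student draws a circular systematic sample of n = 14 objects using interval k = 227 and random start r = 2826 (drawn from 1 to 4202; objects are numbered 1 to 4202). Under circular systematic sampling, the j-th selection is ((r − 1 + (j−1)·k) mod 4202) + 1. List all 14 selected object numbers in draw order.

2826, 3053, 3280, 3507, 3734, 3961, 4188, 213, 440, 667, 894, 1121, 1348, 1575

Selection 1: 2826
Selection 2: 2826 + 227 = 3053
Selection 3: 3053 + 227 = 3280
Selection 4: 3280 + 227 = 3507
Selection 5: 3507 + 227 = 3734
Selection 6: 3734 + 227 = 3961
Selection 7: 3961 + 227 = 4188
Selection 8: 4188 + 227 = 4415 → 4415 − 4202 = 213
Selection 9: 213 + 227 = 440
Selection 10: 440 + 227 = 667
Selection 11: 667 + 227 = 894
Selection 12: 894 + 227 = 1121
Selection 13: 1121 + 227 = 1348
Selection 14: 1348 + 227 = 1575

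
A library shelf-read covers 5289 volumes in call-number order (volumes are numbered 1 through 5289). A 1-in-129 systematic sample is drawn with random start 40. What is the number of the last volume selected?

5200

k = 129
41st selection = r + (41−1)·k = 40 + 40×129 = 40 + 5160 = 5200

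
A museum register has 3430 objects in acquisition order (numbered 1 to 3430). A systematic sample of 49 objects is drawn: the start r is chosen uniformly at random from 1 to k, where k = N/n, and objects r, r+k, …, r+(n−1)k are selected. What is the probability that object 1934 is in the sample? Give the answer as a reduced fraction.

1/70

k = 3430/49 = 70.
Object 1934 is selected iff r ≡ 1934 (mod 70); exactly one such r in {1,…,70}.
Inclusion probability = 1/70.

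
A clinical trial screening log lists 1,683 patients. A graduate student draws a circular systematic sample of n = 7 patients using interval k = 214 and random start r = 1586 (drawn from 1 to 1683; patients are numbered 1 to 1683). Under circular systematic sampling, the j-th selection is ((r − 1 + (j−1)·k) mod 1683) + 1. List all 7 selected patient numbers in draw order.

Selection 1: 1586
Selection 2: 1586 + 214 = 1800 → 1800 − 1683 = 117
Selection 3: 117 + 214 = 331
Selection 4: 331 + 214 = 545
Selection 5: 545 + 214 = 759
Selection 6: 759 + 214 = 973
Selection 7: 973 + 214 = 1187

1586, 117, 331, 545, 759, 973, 1187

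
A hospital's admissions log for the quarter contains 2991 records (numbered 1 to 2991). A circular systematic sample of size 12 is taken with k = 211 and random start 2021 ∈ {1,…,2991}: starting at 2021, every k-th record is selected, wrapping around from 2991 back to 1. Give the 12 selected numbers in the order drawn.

2021, 2232, 2443, 2654, 2865, 85, 296, 507, 718, 929, 1140, 1351

Selection 1: 2021
Selection 2: 2021 + 211 = 2232
Selection 3: 2232 + 211 = 2443
Selection 4: 2443 + 211 = 2654
Selection 5: 2654 + 211 = 2865
Selection 6: 2865 + 211 = 3076 → 3076 − 2991 = 85
Selection 7: 85 + 211 = 296
Selection 8: 296 + 211 = 507
Selection 9: 507 + 211 = 718
Selection 10: 718 + 211 = 929
Selection 11: 929 + 211 = 1140
Selection 12: 1140 + 211 = 1351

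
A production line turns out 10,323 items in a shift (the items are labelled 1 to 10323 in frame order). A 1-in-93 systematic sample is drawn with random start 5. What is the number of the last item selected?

k = 93
111th selection = r + (111−1)·k = 5 + 110×93 = 5 + 10230 = 10235

10235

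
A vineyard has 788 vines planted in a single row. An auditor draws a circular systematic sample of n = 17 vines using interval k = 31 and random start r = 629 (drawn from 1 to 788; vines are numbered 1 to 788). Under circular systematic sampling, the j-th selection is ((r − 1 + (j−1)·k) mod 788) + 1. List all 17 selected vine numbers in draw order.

Selection 1: 629
Selection 2: 629 + 31 = 660
Selection 3: 660 + 31 = 691
Selection 4: 691 + 31 = 722
Selection 5: 722 + 31 = 753
Selection 6: 753 + 31 = 784
Selection 7: 784 + 31 = 815 → 815 − 788 = 27
Selection 8: 27 + 31 = 58
Selection 9: 58 + 31 = 89
Selection 10: 89 + 31 = 120
Selection 11: 120 + 31 = 151
Selection 12: 151 + 31 = 182
Selection 13: 182 + 31 = 213
Selection 14: 213 + 31 = 244
Selection 15: 244 + 31 = 275
Selection 16: 275 + 31 = 306
Selection 17: 306 + 31 = 337

629, 660, 691, 722, 753, 784, 27, 58, 89, 120, 151, 182, 213, 244, 275, 306, 337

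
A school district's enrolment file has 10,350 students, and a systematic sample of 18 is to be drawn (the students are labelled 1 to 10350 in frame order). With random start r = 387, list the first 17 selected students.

387, 962, 1537, 2112, 2687, 3262, 3837, 4412, 4987, 5562, 6137, 6712, 7287, 7862, 8437, 9012, 9587

k = N/n = 10350/18 = 575
student 1: 387
student 2: 387 + 575 = 962
student 3: 962 + 575 = 1537
student 4: 1537 + 575 = 2112
student 5: 2112 + 575 = 2687
student 6: 2687 + 575 = 3262
student 7: 3262 + 575 = 3837
student 8: 3837 + 575 = 4412
student 9: 4412 + 575 = 4987
student 10: 4987 + 575 = 5562
student 11: 5562 + 575 = 6137
student 12: 6137 + 575 = 6712
student 13: 6712 + 575 = 7287
student 14: 7287 + 575 = 7862
student 15: 7862 + 575 = 8437
student 16: 8437 + 575 = 9012
student 17: 9012 + 575 = 9587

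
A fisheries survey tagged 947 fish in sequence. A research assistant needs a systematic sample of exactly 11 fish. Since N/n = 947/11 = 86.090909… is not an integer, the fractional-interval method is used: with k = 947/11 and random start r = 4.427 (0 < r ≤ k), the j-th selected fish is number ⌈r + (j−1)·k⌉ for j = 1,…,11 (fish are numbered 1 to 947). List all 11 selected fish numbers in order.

5, 91, 177, 263, 349, 435, 521, 608, 694, 780, 866

j=1: r + 0k = 4.427 → ⌈·⌉ = 5
j=2: r + 1k = 90.517909… → ⌈·⌉ = 91
j=3: r + 2k = 176.608818… → ⌈·⌉ = 177
j=4: r + 3k = 262.699727… → ⌈·⌉ = 263
j=5: r + 4k = 348.790636… → ⌈·⌉ = 349
j=6: r + 5k = 434.881545… → ⌈·⌉ = 435
j=7: r + 6k = 520.972454… → ⌈·⌉ = 521
j=8: r + 7k = 607.063363… → ⌈·⌉ = 608
j=9: r + 8k = 693.154272… → ⌈·⌉ = 694
j=10: r + 9k = 779.245181… → ⌈·⌉ = 780
j=11: r + 10k = 865.336090… → ⌈·⌉ = 866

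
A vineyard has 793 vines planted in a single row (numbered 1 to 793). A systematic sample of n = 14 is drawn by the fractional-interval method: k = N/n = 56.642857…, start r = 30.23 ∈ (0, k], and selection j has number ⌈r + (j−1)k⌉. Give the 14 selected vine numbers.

31, 87, 144, 201, 257, 314, 371, 427, 484, 541, 597, 654, 710, 767

j=1: r + 0k = 30.23 → ⌈·⌉ = 31
j=2: r + 1k = 86.872857… → ⌈·⌉ = 87
j=3: r + 2k = 143.515714… → ⌈·⌉ = 144
j=4: r + 3k = 200.158571… → ⌈·⌉ = 201
j=5: r + 4k = 256.801428… → ⌈·⌉ = 257
j=6: r + 5k = 313.444285… → ⌈·⌉ = 314
j=7: r + 6k = 370.087142… → ⌈·⌉ = 371
j=8: r + 7k = 426.73 → ⌈·⌉ = 427
j=9: r + 8k = 483.372857… → ⌈·⌉ = 484
j=10: r + 9k = 540.015714… → ⌈·⌉ = 541
j=11: r + 10k = 596.658571… → ⌈·⌉ = 597
j=12: r + 11k = 653.301428… → ⌈·⌉ = 654
j=13: r + 12k = 709.944285… → ⌈·⌉ = 710
j=14: r + 13k = 766.587142… → ⌈·⌉ = 767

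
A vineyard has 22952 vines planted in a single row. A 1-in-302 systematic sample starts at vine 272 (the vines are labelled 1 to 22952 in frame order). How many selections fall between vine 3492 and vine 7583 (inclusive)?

14

k = 302
First selection ≥ 3492: 272 + ⌈(3492−272)/302⌉·302 = 272 + 11×302 = 3594
Last selection ≤ 7583: 272 + ⌊(7583−272)/302⌋·302 = 272 + 24×302 = 7520
Count = 24 − 11 + 1 = 14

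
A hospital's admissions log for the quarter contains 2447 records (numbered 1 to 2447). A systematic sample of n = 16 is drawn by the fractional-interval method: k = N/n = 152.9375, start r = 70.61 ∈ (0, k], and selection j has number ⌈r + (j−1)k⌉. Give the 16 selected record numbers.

71, 224, 377, 530, 683, 836, 989, 1142, 1295, 1448, 1600, 1753, 1906, 2059, 2212, 2365

j=1: r + 0k = 70.61 → ⌈·⌉ = 71
j=2: r + 1k = 223.5475 → ⌈·⌉ = 224
j=3: r + 2k = 376.485 → ⌈·⌉ = 377
j=4: r + 3k = 529.4225 → ⌈·⌉ = 530
j=5: r + 4k = 682.36 → ⌈·⌉ = 683
j=6: r + 5k = 835.2975 → ⌈·⌉ = 836
j=7: r + 6k = 988.235 → ⌈·⌉ = 989
j=8: r + 7k = 1141.1725 → ⌈·⌉ = 1142
j=9: r + 8k = 1294.11 → ⌈·⌉ = 1295
j=10: r + 9k = 1447.0475 → ⌈·⌉ = 1448
j=11: r + 10k = 1599.985 → ⌈·⌉ = 1600
j=12: r + 11k = 1752.9225 → ⌈·⌉ = 1753
j=13: r + 12k = 1905.86 → ⌈·⌉ = 1906
j=14: r + 13k = 2058.7975 → ⌈·⌉ = 2059
j=15: r + 14k = 2211.735 → ⌈·⌉ = 2212
j=16: r + 15k = 2364.6725 → ⌈·⌉ = 2365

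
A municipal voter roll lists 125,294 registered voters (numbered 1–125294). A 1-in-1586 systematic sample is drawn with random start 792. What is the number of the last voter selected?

124500

k = 1586
79th selection = r + (79−1)·k = 792 + 78×1586 = 792 + 123708 = 124500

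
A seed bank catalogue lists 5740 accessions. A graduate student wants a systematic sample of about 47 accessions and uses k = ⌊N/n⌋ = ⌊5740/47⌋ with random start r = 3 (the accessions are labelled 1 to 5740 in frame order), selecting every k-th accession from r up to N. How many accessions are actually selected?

48

k = ⌊5740/47⌋ = 122
Achieved size = ⌊(5740 − 3)/122⌋ + 1 = ⌊5737/122⌋ + 1 = 47 + 1 = 48
(last selection: 3 + 47×122 = 5737 ≤ 5740; next would be 5859 > 5740)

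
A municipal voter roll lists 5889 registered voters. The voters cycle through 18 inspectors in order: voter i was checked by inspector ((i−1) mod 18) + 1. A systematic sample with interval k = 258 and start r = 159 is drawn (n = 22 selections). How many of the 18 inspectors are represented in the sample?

3

Consecutive selections differ by k = 258, so their inspector numbers differ by 258 mod 18 = 6.
gcd(258, 18) = 6, so the sample visits 18/6 = 3 distinct residues mod 18.
Start 159 is inspector 15; the inspectors hit are 3, 9, 15.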